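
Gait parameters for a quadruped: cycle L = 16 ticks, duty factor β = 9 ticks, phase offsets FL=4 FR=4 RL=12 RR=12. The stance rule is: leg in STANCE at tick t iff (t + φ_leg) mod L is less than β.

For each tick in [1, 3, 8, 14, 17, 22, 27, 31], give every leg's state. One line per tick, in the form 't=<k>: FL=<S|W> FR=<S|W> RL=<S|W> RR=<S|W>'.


t=1: phase=(5,5,13,13) vs β=9 → FL=S FR=S RL=W RR=W
t=3: phase=(7,7,15,15) vs β=9 → FL=S FR=S RL=W RR=W
t=8: phase=(12,12,4,4) vs β=9 → FL=W FR=W RL=S RR=S
t=14: phase=(2,2,10,10) vs β=9 → FL=S FR=S RL=W RR=W
t=17: phase=(5,5,13,13) vs β=9 → FL=S FR=S RL=W RR=W
t=22: phase=(10,10,2,2) vs β=9 → FL=W FR=W RL=S RR=S
t=27: phase=(15,15,7,7) vs β=9 → FL=W FR=W RL=S RR=S
t=31: phase=(3,3,11,11) vs β=9 → FL=S FR=S RL=W RR=W

t=1: FL=S FR=S RL=W RR=W
t=3: FL=S FR=S RL=W RR=W
t=8: FL=W FR=W RL=S RR=S
t=14: FL=S FR=S RL=W RR=W
t=17: FL=S FR=S RL=W RR=W
t=22: FL=W FR=W RL=S RR=S
t=27: FL=W FR=W RL=S RR=S
t=31: FL=S FR=S RL=W RR=W


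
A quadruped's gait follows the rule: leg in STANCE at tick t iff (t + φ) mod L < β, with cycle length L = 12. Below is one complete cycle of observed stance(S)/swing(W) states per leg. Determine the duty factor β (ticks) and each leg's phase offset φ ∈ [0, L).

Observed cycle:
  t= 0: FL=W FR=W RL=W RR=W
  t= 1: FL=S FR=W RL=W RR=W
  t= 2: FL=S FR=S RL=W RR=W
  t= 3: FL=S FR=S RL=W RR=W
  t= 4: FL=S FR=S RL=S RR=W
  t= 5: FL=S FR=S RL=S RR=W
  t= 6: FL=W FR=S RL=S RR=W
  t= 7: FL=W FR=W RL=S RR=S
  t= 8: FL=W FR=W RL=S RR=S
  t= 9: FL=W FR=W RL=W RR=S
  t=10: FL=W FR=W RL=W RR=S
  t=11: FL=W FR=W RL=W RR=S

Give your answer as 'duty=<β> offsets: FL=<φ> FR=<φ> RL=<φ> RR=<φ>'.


duty=5 offsets: FL=11 FR=10 RL=8 RR=5

duty β = stance ticks per leg = 5
FL: stance ticks = 5; W→S at t=1 → φ=11
FR: stance ticks = 5; W→S at t=2 → φ=10
RL: stance ticks = 5; W→S at t=4 → φ=8
RR: stance ticks = 5; W→S at t=7 → φ=5


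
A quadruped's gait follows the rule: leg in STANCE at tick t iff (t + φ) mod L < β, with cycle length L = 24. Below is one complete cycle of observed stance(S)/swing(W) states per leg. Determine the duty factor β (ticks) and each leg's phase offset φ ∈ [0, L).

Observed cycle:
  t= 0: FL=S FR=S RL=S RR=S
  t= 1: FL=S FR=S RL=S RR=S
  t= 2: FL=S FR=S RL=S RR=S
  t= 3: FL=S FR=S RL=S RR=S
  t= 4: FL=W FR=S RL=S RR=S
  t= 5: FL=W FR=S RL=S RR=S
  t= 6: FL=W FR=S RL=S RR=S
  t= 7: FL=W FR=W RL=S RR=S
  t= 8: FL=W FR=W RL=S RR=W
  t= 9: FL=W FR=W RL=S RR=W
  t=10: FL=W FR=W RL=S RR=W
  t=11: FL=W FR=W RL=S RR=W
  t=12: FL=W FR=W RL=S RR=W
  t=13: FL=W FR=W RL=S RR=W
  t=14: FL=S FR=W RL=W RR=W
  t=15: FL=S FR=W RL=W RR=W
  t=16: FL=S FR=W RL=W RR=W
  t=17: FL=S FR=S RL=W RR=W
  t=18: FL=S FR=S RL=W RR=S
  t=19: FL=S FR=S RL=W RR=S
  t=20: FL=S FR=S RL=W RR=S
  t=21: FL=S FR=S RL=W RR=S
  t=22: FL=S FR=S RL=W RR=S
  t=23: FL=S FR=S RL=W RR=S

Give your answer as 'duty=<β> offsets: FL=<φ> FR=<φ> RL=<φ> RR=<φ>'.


duty=14 offsets: FL=10 FR=7 RL=0 RR=6

duty β = stance ticks per leg = 14
FL: stance ticks = 14; W→S at t=14 → φ=10
FR: stance ticks = 14; W→S at t=17 → φ=7
RL: stance ticks = 14; W→S at t=0 → φ=0
RR: stance ticks = 14; W→S at t=18 → φ=6


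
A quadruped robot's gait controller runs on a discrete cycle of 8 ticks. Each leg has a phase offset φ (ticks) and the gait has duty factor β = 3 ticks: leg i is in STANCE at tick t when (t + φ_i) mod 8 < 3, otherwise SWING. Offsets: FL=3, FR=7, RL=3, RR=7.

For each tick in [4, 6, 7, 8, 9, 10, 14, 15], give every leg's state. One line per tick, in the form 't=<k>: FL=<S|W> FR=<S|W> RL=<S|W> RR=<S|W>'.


t=4: FL=W FR=W RL=W RR=W
t=6: FL=S FR=W RL=S RR=W
t=7: FL=S FR=W RL=S RR=W
t=8: FL=W FR=W RL=W RR=W
t=9: FL=W FR=S RL=W RR=S
t=10: FL=W FR=S RL=W RR=S
t=14: FL=S FR=W RL=S RR=W
t=15: FL=S FR=W RL=S RR=W

t=4: phase=(7,3,7,3) vs β=3 → FL=W FR=W RL=W RR=W
t=6: phase=(1,5,1,5) vs β=3 → FL=S FR=W RL=S RR=W
t=7: phase=(2,6,2,6) vs β=3 → FL=S FR=W RL=S RR=W
t=8: phase=(3,7,3,7) vs β=3 → FL=W FR=W RL=W RR=W
t=9: phase=(4,0,4,0) vs β=3 → FL=W FR=S RL=W RR=S
t=10: phase=(5,1,5,1) vs β=3 → FL=W FR=S RL=W RR=S
t=14: phase=(1,5,1,5) vs β=3 → FL=S FR=W RL=S RR=W
t=15: phase=(2,6,2,6) vs β=3 → FL=S FR=W RL=S RR=W


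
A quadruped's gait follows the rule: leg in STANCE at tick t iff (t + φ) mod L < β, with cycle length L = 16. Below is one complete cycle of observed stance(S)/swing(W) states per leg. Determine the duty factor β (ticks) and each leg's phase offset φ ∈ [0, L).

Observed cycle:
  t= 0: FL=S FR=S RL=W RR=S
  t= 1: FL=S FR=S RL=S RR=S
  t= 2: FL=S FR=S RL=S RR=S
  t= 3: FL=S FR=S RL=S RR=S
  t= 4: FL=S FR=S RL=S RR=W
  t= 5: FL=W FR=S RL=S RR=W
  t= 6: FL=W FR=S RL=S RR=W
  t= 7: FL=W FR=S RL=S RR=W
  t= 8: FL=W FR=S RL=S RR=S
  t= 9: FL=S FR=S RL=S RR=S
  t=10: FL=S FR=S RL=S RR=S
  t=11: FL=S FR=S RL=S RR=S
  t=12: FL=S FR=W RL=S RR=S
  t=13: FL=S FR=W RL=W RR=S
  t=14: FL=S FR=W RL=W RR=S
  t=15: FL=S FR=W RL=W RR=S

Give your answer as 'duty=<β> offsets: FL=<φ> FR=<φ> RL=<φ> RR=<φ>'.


duty=12 offsets: FL=7 FR=0 RL=15 RR=8

duty β = stance ticks per leg = 12
FL: stance ticks = 12; W→S at t=9 → φ=7
FR: stance ticks = 12; W→S at t=0 → φ=0
RL: stance ticks = 12; W→S at t=1 → φ=15
RR: stance ticks = 12; W→S at t=8 → φ=8


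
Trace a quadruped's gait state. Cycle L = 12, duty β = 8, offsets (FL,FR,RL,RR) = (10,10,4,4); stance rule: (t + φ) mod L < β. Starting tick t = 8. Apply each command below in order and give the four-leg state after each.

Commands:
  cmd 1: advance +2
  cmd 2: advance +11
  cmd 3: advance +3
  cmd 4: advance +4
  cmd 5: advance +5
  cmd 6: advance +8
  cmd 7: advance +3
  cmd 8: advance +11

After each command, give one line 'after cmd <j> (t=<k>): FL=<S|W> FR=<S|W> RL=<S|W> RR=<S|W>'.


start t=8: FL=S FR=S RL=S RR=S
cmd 1: advance +2 → t=10, phase=(8,8,2,2) → FL=W FR=W RL=S RR=S
cmd 2: advance +11 → t=21, phase=(7,7,1,1) → FL=S FR=S RL=S RR=S
cmd 3: advance +3 → t=24, phase=(10,10,4,4) → FL=W FR=W RL=S RR=S
cmd 4: advance +4 → t=28, phase=(2,2,8,8) → FL=S FR=S RL=W RR=W
cmd 5: advance +5 → t=33, phase=(7,7,1,1) → FL=S FR=S RL=S RR=S
cmd 6: advance +8 → t=41, phase=(3,3,9,9) → FL=S FR=S RL=W RR=W
cmd 7: advance +3 → t=44, phase=(6,6,0,0) → FL=S FR=S RL=S RR=S
cmd 8: advance +11 → t=55, phase=(5,5,11,11) → FL=S FR=S RL=W RR=W

after cmd 1 (t=10): FL=W FR=W RL=S RR=S
after cmd 2 (t=21): FL=S FR=S RL=S RR=S
after cmd 3 (t=24): FL=W FR=W RL=S RR=S
after cmd 4 (t=28): FL=S FR=S RL=W RR=W
after cmd 5 (t=33): FL=S FR=S RL=S RR=S
after cmd 6 (t=41): FL=S FR=S RL=W RR=W
after cmd 7 (t=44): FL=S FR=S RL=S RR=S
after cmd 8 (t=55): FL=S FR=S RL=W RR=W


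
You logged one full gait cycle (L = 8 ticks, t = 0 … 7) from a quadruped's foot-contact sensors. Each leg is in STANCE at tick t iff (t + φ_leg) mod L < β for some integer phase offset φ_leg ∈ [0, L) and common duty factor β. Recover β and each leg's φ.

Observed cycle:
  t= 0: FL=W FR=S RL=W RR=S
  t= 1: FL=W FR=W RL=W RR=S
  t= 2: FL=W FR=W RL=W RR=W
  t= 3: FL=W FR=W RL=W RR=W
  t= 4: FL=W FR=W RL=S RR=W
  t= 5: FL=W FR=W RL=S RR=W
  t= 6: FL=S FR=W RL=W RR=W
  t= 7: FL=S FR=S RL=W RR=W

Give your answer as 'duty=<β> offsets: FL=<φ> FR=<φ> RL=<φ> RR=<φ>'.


duty β = stance ticks per leg = 2
FL: stance ticks = 2; W→S at t=6 → φ=2
FR: stance ticks = 2; W→S at t=7 → φ=1
RL: stance ticks = 2; W→S at t=4 → φ=4
RR: stance ticks = 2; W→S at t=0 → φ=0

duty=2 offsets: FL=2 FR=1 RL=4 RR=0


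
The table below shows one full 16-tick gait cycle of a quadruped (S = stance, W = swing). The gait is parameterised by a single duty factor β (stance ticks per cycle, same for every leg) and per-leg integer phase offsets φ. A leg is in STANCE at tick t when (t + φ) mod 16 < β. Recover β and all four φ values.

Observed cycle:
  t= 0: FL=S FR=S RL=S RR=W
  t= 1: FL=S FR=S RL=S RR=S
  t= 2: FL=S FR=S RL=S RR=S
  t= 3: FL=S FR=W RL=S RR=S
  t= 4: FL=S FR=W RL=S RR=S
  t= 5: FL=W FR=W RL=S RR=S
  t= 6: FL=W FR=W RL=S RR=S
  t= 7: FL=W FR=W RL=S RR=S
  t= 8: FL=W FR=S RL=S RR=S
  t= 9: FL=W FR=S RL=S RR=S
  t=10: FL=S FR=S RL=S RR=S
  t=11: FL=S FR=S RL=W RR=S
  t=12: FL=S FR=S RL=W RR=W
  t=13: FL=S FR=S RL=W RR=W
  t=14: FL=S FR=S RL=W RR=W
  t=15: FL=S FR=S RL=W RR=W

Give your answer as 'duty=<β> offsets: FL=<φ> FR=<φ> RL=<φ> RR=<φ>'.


duty β = stance ticks per leg = 11
FL: stance ticks = 11; W→S at t=10 → φ=6
FR: stance ticks = 11; W→S at t=8 → φ=8
RL: stance ticks = 11; W→S at t=0 → φ=0
RR: stance ticks = 11; W→S at t=1 → φ=15

duty=11 offsets: FL=6 FR=8 RL=0 RR=15


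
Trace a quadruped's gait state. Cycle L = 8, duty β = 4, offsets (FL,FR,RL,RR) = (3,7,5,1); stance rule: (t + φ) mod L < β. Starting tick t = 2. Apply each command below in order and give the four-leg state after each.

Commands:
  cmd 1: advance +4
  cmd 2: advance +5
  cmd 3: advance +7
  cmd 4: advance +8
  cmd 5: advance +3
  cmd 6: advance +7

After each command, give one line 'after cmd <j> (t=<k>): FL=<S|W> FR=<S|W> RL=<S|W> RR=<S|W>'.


start t=2: FL=W FR=S RL=W RR=S
cmd 1: advance +4 → t=6, phase=(1,5,3,7) → FL=S FR=W RL=S RR=W
cmd 2: advance +5 → t=11, phase=(6,2,0,4) → FL=W FR=S RL=S RR=W
cmd 3: advance +7 → t=18, phase=(5,1,7,3) → FL=W FR=S RL=W RR=S
cmd 4: advance +8 → t=26, phase=(5,1,7,3) → FL=W FR=S RL=W RR=S
cmd 5: advance +3 → t=29, phase=(0,4,2,6) → FL=S FR=W RL=S RR=W
cmd 6: advance +7 → t=36, phase=(7,3,1,5) → FL=W FR=S RL=S RR=W

after cmd 1 (t=6): FL=S FR=W RL=S RR=W
after cmd 2 (t=11): FL=W FR=S RL=S RR=W
after cmd 3 (t=18): FL=W FR=S RL=W RR=S
after cmd 4 (t=26): FL=W FR=S RL=W RR=S
after cmd 5 (t=29): FL=S FR=W RL=S RR=W
after cmd 6 (t=36): FL=W FR=S RL=S RR=W


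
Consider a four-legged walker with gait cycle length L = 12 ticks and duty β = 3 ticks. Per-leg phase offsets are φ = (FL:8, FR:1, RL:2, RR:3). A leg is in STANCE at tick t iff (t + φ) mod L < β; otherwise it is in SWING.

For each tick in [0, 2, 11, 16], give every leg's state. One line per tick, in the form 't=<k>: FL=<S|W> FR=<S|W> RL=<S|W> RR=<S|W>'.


t=0: phase=(8,1,2,3) vs β=3 → FL=W FR=S RL=S RR=W
t=2: phase=(10,3,4,5) vs β=3 → FL=W FR=W RL=W RR=W
t=11: phase=(7,0,1,2) vs β=3 → FL=W FR=S RL=S RR=S
t=16: phase=(0,5,6,7) vs β=3 → FL=S FR=W RL=W RR=W

t=0: FL=W FR=S RL=S RR=W
t=2: FL=W FR=W RL=W RR=W
t=11: FL=W FR=S RL=S RR=S
t=16: FL=S FR=W RL=W RR=W


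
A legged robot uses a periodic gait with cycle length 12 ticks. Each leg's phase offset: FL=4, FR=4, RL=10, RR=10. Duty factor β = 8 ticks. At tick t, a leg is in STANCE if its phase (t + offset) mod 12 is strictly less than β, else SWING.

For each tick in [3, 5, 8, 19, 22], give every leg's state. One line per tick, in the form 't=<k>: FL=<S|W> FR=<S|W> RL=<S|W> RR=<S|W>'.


t=3: FL=S FR=S RL=S RR=S
t=5: FL=W FR=W RL=S RR=S
t=8: FL=S FR=S RL=S RR=S
t=19: FL=W FR=W RL=S RR=S
t=22: FL=S FR=S RL=W RR=W

t=3: phase=(7,7,1,1) vs β=8 → FL=S FR=S RL=S RR=S
t=5: phase=(9,9,3,3) vs β=8 → FL=W FR=W RL=S RR=S
t=8: phase=(0,0,6,6) vs β=8 → FL=S FR=S RL=S RR=S
t=19: phase=(11,11,5,5) vs β=8 → FL=W FR=W RL=S RR=S
t=22: phase=(2,2,8,8) vs β=8 → FL=S FR=S RL=W RR=W


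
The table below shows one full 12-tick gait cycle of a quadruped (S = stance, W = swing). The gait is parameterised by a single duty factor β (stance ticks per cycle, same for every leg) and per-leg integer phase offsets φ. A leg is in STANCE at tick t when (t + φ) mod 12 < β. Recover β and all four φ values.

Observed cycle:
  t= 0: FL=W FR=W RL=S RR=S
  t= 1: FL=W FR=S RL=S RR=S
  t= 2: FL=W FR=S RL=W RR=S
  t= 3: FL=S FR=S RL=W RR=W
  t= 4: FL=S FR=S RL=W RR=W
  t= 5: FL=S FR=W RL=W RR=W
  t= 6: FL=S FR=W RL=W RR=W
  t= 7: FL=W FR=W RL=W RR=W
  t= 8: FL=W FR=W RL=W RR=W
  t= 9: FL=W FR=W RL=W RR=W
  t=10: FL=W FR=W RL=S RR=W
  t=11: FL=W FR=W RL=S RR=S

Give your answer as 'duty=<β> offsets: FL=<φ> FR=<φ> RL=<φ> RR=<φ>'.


duty=4 offsets: FL=9 FR=11 RL=2 RR=1

duty β = stance ticks per leg = 4
FL: stance ticks = 4; W→S at t=3 → φ=9
FR: stance ticks = 4; W→S at t=1 → φ=11
RL: stance ticks = 4; W→S at t=10 → φ=2
RR: stance ticks = 4; W→S at t=11 → φ=1


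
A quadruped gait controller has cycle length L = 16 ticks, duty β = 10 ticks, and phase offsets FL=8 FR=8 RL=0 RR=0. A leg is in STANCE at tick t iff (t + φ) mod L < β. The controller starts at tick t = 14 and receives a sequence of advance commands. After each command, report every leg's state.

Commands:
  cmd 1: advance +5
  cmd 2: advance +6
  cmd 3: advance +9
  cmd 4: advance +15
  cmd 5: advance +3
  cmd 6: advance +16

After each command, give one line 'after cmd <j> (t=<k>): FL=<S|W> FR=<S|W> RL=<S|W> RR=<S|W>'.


after cmd 1 (t=19): FL=W FR=W RL=S RR=S
after cmd 2 (t=25): FL=S FR=S RL=S RR=S
after cmd 3 (t=34): FL=W FR=W RL=S RR=S
after cmd 4 (t=49): FL=S FR=S RL=S RR=S
after cmd 5 (t=52): FL=W FR=W RL=S RR=S
after cmd 6 (t=68): FL=W FR=W RL=S RR=S

start t=14: FL=S FR=S RL=W RR=W
cmd 1: advance +5 → t=19, phase=(11,11,3,3) → FL=W FR=W RL=S RR=S
cmd 2: advance +6 → t=25, phase=(1,1,9,9) → FL=S FR=S RL=S RR=S
cmd 3: advance +9 → t=34, phase=(10,10,2,2) → FL=W FR=W RL=S RR=S
cmd 4: advance +15 → t=49, phase=(9,9,1,1) → FL=S FR=S RL=S RR=S
cmd 5: advance +3 → t=52, phase=(12,12,4,4) → FL=W FR=W RL=S RR=S
cmd 6: advance +16 → t=68, phase=(12,12,4,4) → FL=W FR=W RL=S RR=S


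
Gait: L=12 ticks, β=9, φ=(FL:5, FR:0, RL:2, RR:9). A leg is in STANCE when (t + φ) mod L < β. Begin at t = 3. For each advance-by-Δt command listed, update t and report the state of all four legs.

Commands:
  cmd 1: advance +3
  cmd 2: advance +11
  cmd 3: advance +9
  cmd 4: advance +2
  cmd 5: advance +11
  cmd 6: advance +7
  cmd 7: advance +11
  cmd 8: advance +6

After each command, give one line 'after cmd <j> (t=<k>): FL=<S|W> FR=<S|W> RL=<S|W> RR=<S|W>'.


start t=3: FL=S FR=S RL=S RR=S
cmd 1: advance +3 → t=6, phase=(11,6,8,3) → FL=W FR=S RL=S RR=S
cmd 2: advance +11 → t=17, phase=(10,5,7,2) → FL=W FR=S RL=S RR=S
cmd 3: advance +9 → t=26, phase=(7,2,4,11) → FL=S FR=S RL=S RR=W
cmd 4: advance +2 → t=28, phase=(9,4,6,1) → FL=W FR=S RL=S RR=S
cmd 5: advance +11 → t=39, phase=(8,3,5,0) → FL=S FR=S RL=S RR=S
cmd 6: advance +7 → t=46, phase=(3,10,0,7) → FL=S FR=W RL=S RR=S
cmd 7: advance +11 → t=57, phase=(2,9,11,6) → FL=S FR=W RL=W RR=S
cmd 8: advance +6 → t=63, phase=(8,3,5,0) → FL=S FR=S RL=S RR=S

after cmd 1 (t=6): FL=W FR=S RL=S RR=S
after cmd 2 (t=17): FL=W FR=S RL=S RR=S
after cmd 3 (t=26): FL=S FR=S RL=S RR=W
after cmd 4 (t=28): FL=W FR=S RL=S RR=S
after cmd 5 (t=39): FL=S FR=S RL=S RR=S
after cmd 6 (t=46): FL=S FR=W RL=S RR=S
after cmd 7 (t=57): FL=S FR=W RL=W RR=S
after cmd 8 (t=63): FL=S FR=S RL=S RR=S


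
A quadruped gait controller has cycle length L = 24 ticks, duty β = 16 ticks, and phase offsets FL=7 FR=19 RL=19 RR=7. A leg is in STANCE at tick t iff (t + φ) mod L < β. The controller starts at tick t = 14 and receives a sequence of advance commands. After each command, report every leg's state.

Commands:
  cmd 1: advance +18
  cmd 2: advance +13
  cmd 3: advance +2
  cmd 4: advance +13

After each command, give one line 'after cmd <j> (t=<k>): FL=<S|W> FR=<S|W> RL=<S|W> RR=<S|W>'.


after cmd 1 (t=32): FL=S FR=S RL=S RR=S
after cmd 2 (t=45): FL=S FR=W RL=W RR=S
after cmd 3 (t=47): FL=S FR=W RL=W RR=S
after cmd 4 (t=60): FL=W FR=S RL=S RR=W

start t=14: FL=W FR=S RL=S RR=W
cmd 1: advance +18 → t=32, phase=(15,3,3,15) → FL=S FR=S RL=S RR=S
cmd 2: advance +13 → t=45, phase=(4,16,16,4) → FL=S FR=W RL=W RR=S
cmd 3: advance +2 → t=47, phase=(6,18,18,6) → FL=S FR=W RL=W RR=S
cmd 4: advance +13 → t=60, phase=(19,7,7,19) → FL=W FR=S RL=S RR=W


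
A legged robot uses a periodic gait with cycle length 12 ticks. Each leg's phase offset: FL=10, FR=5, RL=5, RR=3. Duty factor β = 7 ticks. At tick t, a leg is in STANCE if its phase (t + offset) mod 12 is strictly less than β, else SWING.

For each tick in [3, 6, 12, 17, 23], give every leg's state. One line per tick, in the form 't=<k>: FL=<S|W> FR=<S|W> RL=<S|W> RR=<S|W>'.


t=3: FL=S FR=W RL=W RR=S
t=6: FL=S FR=W RL=W RR=W
t=12: FL=W FR=S RL=S RR=S
t=17: FL=S FR=W RL=W RR=W
t=23: FL=W FR=S RL=S RR=S

t=3: phase=(1,8,8,6) vs β=7 → FL=S FR=W RL=W RR=S
t=6: phase=(4,11,11,9) vs β=7 → FL=S FR=W RL=W RR=W
t=12: phase=(10,5,5,3) vs β=7 → FL=W FR=S RL=S RR=S
t=17: phase=(3,10,10,8) vs β=7 → FL=S FR=W RL=W RR=W
t=23: phase=(9,4,4,2) vs β=7 → FL=W FR=S RL=S RR=S


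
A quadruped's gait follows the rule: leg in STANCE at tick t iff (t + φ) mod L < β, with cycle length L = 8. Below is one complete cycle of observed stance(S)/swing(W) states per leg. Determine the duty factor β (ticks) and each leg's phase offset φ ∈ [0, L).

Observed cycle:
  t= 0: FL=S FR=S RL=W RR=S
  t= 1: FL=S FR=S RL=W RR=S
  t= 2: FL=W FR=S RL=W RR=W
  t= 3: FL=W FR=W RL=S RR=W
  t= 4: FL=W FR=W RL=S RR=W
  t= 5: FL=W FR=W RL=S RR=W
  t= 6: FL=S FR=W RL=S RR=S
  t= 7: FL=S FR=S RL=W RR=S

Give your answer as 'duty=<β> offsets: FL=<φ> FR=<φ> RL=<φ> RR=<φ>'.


duty β = stance ticks per leg = 4
FL: stance ticks = 4; W→S at t=6 → φ=2
FR: stance ticks = 4; W→S at t=7 → φ=1
RL: stance ticks = 4; W→S at t=3 → φ=5
RR: stance ticks = 4; W→S at t=6 → φ=2

duty=4 offsets: FL=2 FR=1 RL=5 RR=2


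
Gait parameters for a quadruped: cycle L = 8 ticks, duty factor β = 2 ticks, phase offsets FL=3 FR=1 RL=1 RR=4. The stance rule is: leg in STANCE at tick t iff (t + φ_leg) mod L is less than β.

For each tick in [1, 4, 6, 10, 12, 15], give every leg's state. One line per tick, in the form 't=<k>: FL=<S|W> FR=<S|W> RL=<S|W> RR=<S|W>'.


t=1: phase=(4,2,2,5) vs β=2 → FL=W FR=W RL=W RR=W
t=4: phase=(7,5,5,0) vs β=2 → FL=W FR=W RL=W RR=S
t=6: phase=(1,7,7,2) vs β=2 → FL=S FR=W RL=W RR=W
t=10: phase=(5,3,3,6) vs β=2 → FL=W FR=W RL=W RR=W
t=12: phase=(7,5,5,0) vs β=2 → FL=W FR=W RL=W RR=S
t=15: phase=(2,0,0,3) vs β=2 → FL=W FR=S RL=S RR=W

t=1: FL=W FR=W RL=W RR=W
t=4: FL=W FR=W RL=W RR=S
t=6: FL=S FR=W RL=W RR=W
t=10: FL=W FR=W RL=W RR=W
t=12: FL=W FR=W RL=W RR=S
t=15: FL=W FR=S RL=S RR=W


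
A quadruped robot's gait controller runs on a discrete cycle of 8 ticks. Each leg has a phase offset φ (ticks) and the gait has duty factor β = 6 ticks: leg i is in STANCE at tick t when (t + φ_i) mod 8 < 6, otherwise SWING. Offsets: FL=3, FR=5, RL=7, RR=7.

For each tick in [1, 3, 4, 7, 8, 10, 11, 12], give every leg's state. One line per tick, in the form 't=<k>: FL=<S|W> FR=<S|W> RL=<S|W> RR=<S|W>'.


t=1: phase=(4,6,0,0) vs β=6 → FL=S FR=W RL=S RR=S
t=3: phase=(6,0,2,2) vs β=6 → FL=W FR=S RL=S RR=S
t=4: phase=(7,1,3,3) vs β=6 → FL=W FR=S RL=S RR=S
t=7: phase=(2,4,6,6) vs β=6 → FL=S FR=S RL=W RR=W
t=8: phase=(3,5,7,7) vs β=6 → FL=S FR=S RL=W RR=W
t=10: phase=(5,7,1,1) vs β=6 → FL=S FR=W RL=S RR=S
t=11: phase=(6,0,2,2) vs β=6 → FL=W FR=S RL=S RR=S
t=12: phase=(7,1,3,3) vs β=6 → FL=W FR=S RL=S RR=S

t=1: FL=S FR=W RL=S RR=S
t=3: FL=W FR=S RL=S RR=S
t=4: FL=W FR=S RL=S RR=S
t=7: FL=S FR=S RL=W RR=W
t=8: FL=S FR=S RL=W RR=W
t=10: FL=S FR=W RL=S RR=S
t=11: FL=W FR=S RL=S RR=S
t=12: FL=W FR=S RL=S RR=S


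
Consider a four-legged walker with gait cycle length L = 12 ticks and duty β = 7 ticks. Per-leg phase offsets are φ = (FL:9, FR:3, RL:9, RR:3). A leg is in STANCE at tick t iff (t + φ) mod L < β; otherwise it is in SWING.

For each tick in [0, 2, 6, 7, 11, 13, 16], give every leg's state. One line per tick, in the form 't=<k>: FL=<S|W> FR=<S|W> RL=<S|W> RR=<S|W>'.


t=0: FL=W FR=S RL=W RR=S
t=2: FL=W FR=S RL=W RR=S
t=6: FL=S FR=W RL=S RR=W
t=7: FL=S FR=W RL=S RR=W
t=11: FL=W FR=S RL=W RR=S
t=13: FL=W FR=S RL=W RR=S
t=16: FL=S FR=W RL=S RR=W

t=0: phase=(9,3,9,3) vs β=7 → FL=W FR=S RL=W RR=S
t=2: phase=(11,5,11,5) vs β=7 → FL=W FR=S RL=W RR=S
t=6: phase=(3,9,3,9) vs β=7 → FL=S FR=W RL=S RR=W
t=7: phase=(4,10,4,10) vs β=7 → FL=S FR=W RL=S RR=W
t=11: phase=(8,2,8,2) vs β=7 → FL=W FR=S RL=W RR=S
t=13: phase=(10,4,10,4) vs β=7 → FL=W FR=S RL=W RR=S
t=16: phase=(1,7,1,7) vs β=7 → FL=S FR=W RL=S RR=W


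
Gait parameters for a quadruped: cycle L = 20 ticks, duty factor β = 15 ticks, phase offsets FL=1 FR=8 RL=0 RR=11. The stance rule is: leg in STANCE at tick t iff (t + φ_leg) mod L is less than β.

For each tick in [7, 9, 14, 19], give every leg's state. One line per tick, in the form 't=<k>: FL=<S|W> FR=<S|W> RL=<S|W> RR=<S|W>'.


t=7: phase=(8,15,7,18) vs β=15 → FL=S FR=W RL=S RR=W
t=9: phase=(10,17,9,0) vs β=15 → FL=S FR=W RL=S RR=S
t=14: phase=(15,2,14,5) vs β=15 → FL=W FR=S RL=S RR=S
t=19: phase=(0,7,19,10) vs β=15 → FL=S FR=S RL=W RR=S

t=7: FL=S FR=W RL=S RR=W
t=9: FL=S FR=W RL=S RR=S
t=14: FL=W FR=S RL=S RR=S
t=19: FL=S FR=S RL=W RR=S


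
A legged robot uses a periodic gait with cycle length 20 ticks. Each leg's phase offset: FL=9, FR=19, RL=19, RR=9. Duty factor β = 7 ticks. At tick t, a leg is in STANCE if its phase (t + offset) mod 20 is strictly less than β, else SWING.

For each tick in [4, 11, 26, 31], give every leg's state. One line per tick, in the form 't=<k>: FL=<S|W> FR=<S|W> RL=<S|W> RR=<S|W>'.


t=4: phase=(13,3,3,13) vs β=7 → FL=W FR=S RL=S RR=W
t=11: phase=(0,10,10,0) vs β=7 → FL=S FR=W RL=W RR=S
t=26: phase=(15,5,5,15) vs β=7 → FL=W FR=S RL=S RR=W
t=31: phase=(0,10,10,0) vs β=7 → FL=S FR=W RL=W RR=S

t=4: FL=W FR=S RL=S RR=W
t=11: FL=S FR=W RL=W RR=S
t=26: FL=W FR=S RL=S RR=W
t=31: FL=S FR=W RL=W RR=S


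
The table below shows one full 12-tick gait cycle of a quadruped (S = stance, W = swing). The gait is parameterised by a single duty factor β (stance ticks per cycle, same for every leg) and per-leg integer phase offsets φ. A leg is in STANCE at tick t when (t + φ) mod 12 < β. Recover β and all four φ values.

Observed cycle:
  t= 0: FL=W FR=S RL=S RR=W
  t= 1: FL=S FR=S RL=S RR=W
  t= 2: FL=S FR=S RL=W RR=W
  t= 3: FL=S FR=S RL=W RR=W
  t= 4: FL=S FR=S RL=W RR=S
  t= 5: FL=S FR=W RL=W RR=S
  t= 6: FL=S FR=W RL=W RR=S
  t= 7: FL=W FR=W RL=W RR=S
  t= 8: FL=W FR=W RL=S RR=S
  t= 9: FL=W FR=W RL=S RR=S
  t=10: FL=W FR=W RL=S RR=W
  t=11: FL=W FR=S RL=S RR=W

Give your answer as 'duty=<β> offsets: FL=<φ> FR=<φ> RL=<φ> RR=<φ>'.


duty β = stance ticks per leg = 6
FL: stance ticks = 6; W→S at t=1 → φ=11
FR: stance ticks = 6; W→S at t=11 → φ=1
RL: stance ticks = 6; W→S at t=8 → φ=4
RR: stance ticks = 6; W→S at t=4 → φ=8

duty=6 offsets: FL=11 FR=1 RL=4 RR=8


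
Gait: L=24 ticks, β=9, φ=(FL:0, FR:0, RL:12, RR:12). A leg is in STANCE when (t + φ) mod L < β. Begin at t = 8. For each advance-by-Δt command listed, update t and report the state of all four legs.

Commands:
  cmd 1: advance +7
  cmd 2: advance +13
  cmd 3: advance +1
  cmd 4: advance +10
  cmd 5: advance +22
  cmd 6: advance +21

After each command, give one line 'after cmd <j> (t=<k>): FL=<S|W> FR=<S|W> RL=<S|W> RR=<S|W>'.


after cmd 1 (t=15): FL=W FR=W RL=S RR=S
after cmd 2 (t=28): FL=S FR=S RL=W RR=W
after cmd 3 (t=29): FL=S FR=S RL=W RR=W
after cmd 4 (t=39): FL=W FR=W RL=S RR=S
after cmd 5 (t=61): FL=W FR=W RL=S RR=S
after cmd 6 (t=82): FL=W FR=W RL=W RR=W

start t=8: FL=S FR=S RL=W RR=W
cmd 1: advance +7 → t=15, phase=(15,15,3,3) → FL=W FR=W RL=S RR=S
cmd 2: advance +13 → t=28, phase=(4,4,16,16) → FL=S FR=S RL=W RR=W
cmd 3: advance +1 → t=29, phase=(5,5,17,17) → FL=S FR=S RL=W RR=W
cmd 4: advance +10 → t=39, phase=(15,15,3,3) → FL=W FR=W RL=S RR=S
cmd 5: advance +22 → t=61, phase=(13,13,1,1) → FL=W FR=W RL=S RR=S
cmd 6: advance +21 → t=82, phase=(10,10,22,22) → FL=W FR=W RL=W RR=W


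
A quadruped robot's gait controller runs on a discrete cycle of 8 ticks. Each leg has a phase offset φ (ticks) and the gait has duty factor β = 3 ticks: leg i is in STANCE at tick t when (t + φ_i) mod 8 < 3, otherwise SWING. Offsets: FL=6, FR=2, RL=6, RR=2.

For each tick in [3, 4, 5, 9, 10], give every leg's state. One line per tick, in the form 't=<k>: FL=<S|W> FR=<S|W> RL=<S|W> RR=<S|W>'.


t=3: FL=S FR=W RL=S RR=W
t=4: FL=S FR=W RL=S RR=W
t=5: FL=W FR=W RL=W RR=W
t=9: FL=W FR=W RL=W RR=W
t=10: FL=S FR=W RL=S RR=W

t=3: phase=(1,5,1,5) vs β=3 → FL=S FR=W RL=S RR=W
t=4: phase=(2,6,2,6) vs β=3 → FL=S FR=W RL=S RR=W
t=5: phase=(3,7,3,7) vs β=3 → FL=W FR=W RL=W RR=W
t=9: phase=(7,3,7,3) vs β=3 → FL=W FR=W RL=W RR=W
t=10: phase=(0,4,0,4) vs β=3 → FL=S FR=W RL=S RR=W


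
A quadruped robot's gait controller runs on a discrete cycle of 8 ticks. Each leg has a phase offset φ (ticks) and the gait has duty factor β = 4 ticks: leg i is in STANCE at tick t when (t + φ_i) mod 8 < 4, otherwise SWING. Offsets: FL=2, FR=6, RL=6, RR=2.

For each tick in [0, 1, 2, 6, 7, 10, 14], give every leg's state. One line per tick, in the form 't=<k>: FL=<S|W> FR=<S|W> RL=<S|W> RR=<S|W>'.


t=0: FL=S FR=W RL=W RR=S
t=1: FL=S FR=W RL=W RR=S
t=2: FL=W FR=S RL=S RR=W
t=6: FL=S FR=W RL=W RR=S
t=7: FL=S FR=W RL=W RR=S
t=10: FL=W FR=S RL=S RR=W
t=14: FL=S FR=W RL=W RR=S

t=0: phase=(2,6,6,2) vs β=4 → FL=S FR=W RL=W RR=S
t=1: phase=(3,7,7,3) vs β=4 → FL=S FR=W RL=W RR=S
t=2: phase=(4,0,0,4) vs β=4 → FL=W FR=S RL=S RR=W
t=6: phase=(0,4,4,0) vs β=4 → FL=S FR=W RL=W RR=S
t=7: phase=(1,5,5,1) vs β=4 → FL=S FR=W RL=W RR=S
t=10: phase=(4,0,0,4) vs β=4 → FL=W FR=S RL=S RR=W
t=14: phase=(0,4,4,0) vs β=4 → FL=S FR=W RL=W RR=S


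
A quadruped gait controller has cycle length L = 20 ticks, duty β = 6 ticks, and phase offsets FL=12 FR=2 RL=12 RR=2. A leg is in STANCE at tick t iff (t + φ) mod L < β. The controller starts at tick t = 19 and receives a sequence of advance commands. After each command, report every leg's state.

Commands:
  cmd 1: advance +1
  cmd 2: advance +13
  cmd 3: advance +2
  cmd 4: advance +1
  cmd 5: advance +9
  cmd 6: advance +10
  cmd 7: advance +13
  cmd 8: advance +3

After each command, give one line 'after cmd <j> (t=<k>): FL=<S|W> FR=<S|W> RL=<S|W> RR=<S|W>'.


start t=19: FL=W FR=S RL=W RR=S
cmd 1: advance +1 → t=20, phase=(12,2,12,2) → FL=W FR=S RL=W RR=S
cmd 2: advance +13 → t=33, phase=(5,15,5,15) → FL=S FR=W RL=S RR=W
cmd 3: advance +2 → t=35, phase=(7,17,7,17) → FL=W FR=W RL=W RR=W
cmd 4: advance +1 → t=36, phase=(8,18,8,18) → FL=W FR=W RL=W RR=W
cmd 5: advance +9 → t=45, phase=(17,7,17,7) → FL=W FR=W RL=W RR=W
cmd 6: advance +10 → t=55, phase=(7,17,7,17) → FL=W FR=W RL=W RR=W
cmd 7: advance +13 → t=68, phase=(0,10,0,10) → FL=S FR=W RL=S RR=W
cmd 8: advance +3 → t=71, phase=(3,13,3,13) → FL=S FR=W RL=S RR=W

after cmd 1 (t=20): FL=W FR=S RL=W RR=S
after cmd 2 (t=33): FL=S FR=W RL=S RR=W
after cmd 3 (t=35): FL=W FR=W RL=W RR=W
after cmd 4 (t=36): FL=W FR=W RL=W RR=W
after cmd 5 (t=45): FL=W FR=W RL=W RR=W
after cmd 6 (t=55): FL=W FR=W RL=W RR=W
after cmd 7 (t=68): FL=S FR=W RL=S RR=W
after cmd 8 (t=71): FL=S FR=W RL=S RR=W


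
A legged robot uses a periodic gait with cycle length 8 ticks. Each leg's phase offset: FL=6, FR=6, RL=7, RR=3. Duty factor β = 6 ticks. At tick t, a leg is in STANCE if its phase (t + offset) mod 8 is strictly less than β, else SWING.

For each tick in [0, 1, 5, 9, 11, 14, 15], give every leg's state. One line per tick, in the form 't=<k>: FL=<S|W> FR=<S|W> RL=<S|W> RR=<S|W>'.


t=0: FL=W FR=W RL=W RR=S
t=1: FL=W FR=W RL=S RR=S
t=5: FL=S FR=S RL=S RR=S
t=9: FL=W FR=W RL=S RR=S
t=11: FL=S FR=S RL=S RR=W
t=14: FL=S FR=S RL=S RR=S
t=15: FL=S FR=S RL=W RR=S

t=0: phase=(6,6,7,3) vs β=6 → FL=W FR=W RL=W RR=S
t=1: phase=(7,7,0,4) vs β=6 → FL=W FR=W RL=S RR=S
t=5: phase=(3,3,4,0) vs β=6 → FL=S FR=S RL=S RR=S
t=9: phase=(7,7,0,4) vs β=6 → FL=W FR=W RL=S RR=S
t=11: phase=(1,1,2,6) vs β=6 → FL=S FR=S RL=S RR=W
t=14: phase=(4,4,5,1) vs β=6 → FL=S FR=S RL=S RR=S
t=15: phase=(5,5,6,2) vs β=6 → FL=S FR=S RL=W RR=S


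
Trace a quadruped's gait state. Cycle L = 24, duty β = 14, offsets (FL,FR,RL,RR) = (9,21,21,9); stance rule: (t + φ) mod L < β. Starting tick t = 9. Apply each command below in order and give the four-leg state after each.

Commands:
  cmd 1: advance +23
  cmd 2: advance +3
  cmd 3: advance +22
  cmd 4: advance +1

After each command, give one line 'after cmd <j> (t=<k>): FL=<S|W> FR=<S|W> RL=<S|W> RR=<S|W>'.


start t=9: FL=W FR=S RL=S RR=W
cmd 1: advance +23 → t=32, phase=(17,5,5,17) → FL=W FR=S RL=S RR=W
cmd 2: advance +3 → t=35, phase=(20,8,8,20) → FL=W FR=S RL=S RR=W
cmd 3: advance +22 → t=57, phase=(18,6,6,18) → FL=W FR=S RL=S RR=W
cmd 4: advance +1 → t=58, phase=(19,7,7,19) → FL=W FR=S RL=S RR=W

after cmd 1 (t=32): FL=W FR=S RL=S RR=W
after cmd 2 (t=35): FL=W FR=S RL=S RR=W
after cmd 3 (t=57): FL=W FR=S RL=S RR=W
after cmd 4 (t=58): FL=W FR=S RL=S RR=W


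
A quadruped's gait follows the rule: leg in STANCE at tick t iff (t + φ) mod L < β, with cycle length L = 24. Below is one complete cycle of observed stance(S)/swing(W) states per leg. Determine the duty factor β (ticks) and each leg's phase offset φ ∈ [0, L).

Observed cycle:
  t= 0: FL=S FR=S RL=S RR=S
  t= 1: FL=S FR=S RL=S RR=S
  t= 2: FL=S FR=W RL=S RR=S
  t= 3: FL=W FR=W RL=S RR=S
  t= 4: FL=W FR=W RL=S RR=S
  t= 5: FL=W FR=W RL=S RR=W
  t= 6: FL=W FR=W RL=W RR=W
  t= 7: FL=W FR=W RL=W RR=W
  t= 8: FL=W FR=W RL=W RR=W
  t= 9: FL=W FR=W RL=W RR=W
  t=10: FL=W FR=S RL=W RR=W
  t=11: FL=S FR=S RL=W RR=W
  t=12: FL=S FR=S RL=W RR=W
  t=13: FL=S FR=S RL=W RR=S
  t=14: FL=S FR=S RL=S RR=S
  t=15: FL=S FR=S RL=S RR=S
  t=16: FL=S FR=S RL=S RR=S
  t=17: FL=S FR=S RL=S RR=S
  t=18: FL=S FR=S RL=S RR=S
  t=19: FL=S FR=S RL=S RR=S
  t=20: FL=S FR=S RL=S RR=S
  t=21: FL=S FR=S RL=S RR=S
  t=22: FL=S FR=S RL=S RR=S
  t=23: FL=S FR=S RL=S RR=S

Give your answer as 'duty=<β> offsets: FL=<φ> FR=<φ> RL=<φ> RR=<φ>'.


duty=16 offsets: FL=13 FR=14 RL=10 RR=11

duty β = stance ticks per leg = 16
FL: stance ticks = 16; W→S at t=11 → φ=13
FR: stance ticks = 16; W→S at t=10 → φ=14
RL: stance ticks = 16; W→S at t=14 → φ=10
RR: stance ticks = 16; W→S at t=13 → φ=11


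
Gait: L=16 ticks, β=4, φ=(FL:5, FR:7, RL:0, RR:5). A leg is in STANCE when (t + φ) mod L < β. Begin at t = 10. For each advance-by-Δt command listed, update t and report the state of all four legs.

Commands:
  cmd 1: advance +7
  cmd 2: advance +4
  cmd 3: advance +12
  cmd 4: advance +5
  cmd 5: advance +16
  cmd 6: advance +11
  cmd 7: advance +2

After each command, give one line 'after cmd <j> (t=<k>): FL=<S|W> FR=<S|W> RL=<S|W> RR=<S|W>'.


start t=10: FL=W FR=S RL=W RR=W
cmd 1: advance +7 → t=17, phase=(6,8,1,6) → FL=W FR=W RL=S RR=W
cmd 2: advance +4 → t=21, phase=(10,12,5,10) → FL=W FR=W RL=W RR=W
cmd 3: advance +12 → t=33, phase=(6,8,1,6) → FL=W FR=W RL=S RR=W
cmd 4: advance +5 → t=38, phase=(11,13,6,11) → FL=W FR=W RL=W RR=W
cmd 5: advance +16 → t=54, phase=(11,13,6,11) → FL=W FR=W RL=W RR=W
cmd 6: advance +11 → t=65, phase=(6,8,1,6) → FL=W FR=W RL=S RR=W
cmd 7: advance +2 → t=67, phase=(8,10,3,8) → FL=W FR=W RL=S RR=W

after cmd 1 (t=17): FL=W FR=W RL=S RR=W
after cmd 2 (t=21): FL=W FR=W RL=W RR=W
after cmd 3 (t=33): FL=W FR=W RL=S RR=W
after cmd 4 (t=38): FL=W FR=W RL=W RR=W
after cmd 5 (t=54): FL=W FR=W RL=W RR=W
after cmd 6 (t=65): FL=W FR=W RL=S RR=W
after cmd 7 (t=67): FL=W FR=W RL=S RR=W


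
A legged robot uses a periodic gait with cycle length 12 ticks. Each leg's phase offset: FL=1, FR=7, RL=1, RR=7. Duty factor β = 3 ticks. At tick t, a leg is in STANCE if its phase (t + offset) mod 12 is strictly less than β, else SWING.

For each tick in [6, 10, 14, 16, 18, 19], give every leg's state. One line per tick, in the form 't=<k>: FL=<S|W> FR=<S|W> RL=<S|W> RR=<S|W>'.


t=6: FL=W FR=S RL=W RR=S
t=10: FL=W FR=W RL=W RR=W
t=14: FL=W FR=W RL=W RR=W
t=16: FL=W FR=W RL=W RR=W
t=18: FL=W FR=S RL=W RR=S
t=19: FL=W FR=S RL=W RR=S

t=6: phase=(7,1,7,1) vs β=3 → FL=W FR=S RL=W RR=S
t=10: phase=(11,5,11,5) vs β=3 → FL=W FR=W RL=W RR=W
t=14: phase=(3,9,3,9) vs β=3 → FL=W FR=W RL=W RR=W
t=16: phase=(5,11,5,11) vs β=3 → FL=W FR=W RL=W RR=W
t=18: phase=(7,1,7,1) vs β=3 → FL=W FR=S RL=W RR=S
t=19: phase=(8,2,8,2) vs β=3 → FL=W FR=S RL=W RR=S


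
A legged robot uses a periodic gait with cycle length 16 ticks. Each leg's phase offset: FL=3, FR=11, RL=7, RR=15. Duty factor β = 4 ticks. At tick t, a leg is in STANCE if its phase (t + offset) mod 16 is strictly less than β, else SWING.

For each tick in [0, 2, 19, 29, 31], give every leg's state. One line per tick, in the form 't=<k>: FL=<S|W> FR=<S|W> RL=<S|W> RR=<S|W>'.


t=0: phase=(3,11,7,15) vs β=4 → FL=S FR=W RL=W RR=W
t=2: phase=(5,13,9,1) vs β=4 → FL=W FR=W RL=W RR=S
t=19: phase=(6,14,10,2) vs β=4 → FL=W FR=W RL=W RR=S
t=29: phase=(0,8,4,12) vs β=4 → FL=S FR=W RL=W RR=W
t=31: phase=(2,10,6,14) vs β=4 → FL=S FR=W RL=W RR=W

t=0: FL=S FR=W RL=W RR=W
t=2: FL=W FR=W RL=W RR=S
t=19: FL=W FR=W RL=W RR=S
t=29: FL=S FR=W RL=W RR=W
t=31: FL=S FR=W RL=W RR=W


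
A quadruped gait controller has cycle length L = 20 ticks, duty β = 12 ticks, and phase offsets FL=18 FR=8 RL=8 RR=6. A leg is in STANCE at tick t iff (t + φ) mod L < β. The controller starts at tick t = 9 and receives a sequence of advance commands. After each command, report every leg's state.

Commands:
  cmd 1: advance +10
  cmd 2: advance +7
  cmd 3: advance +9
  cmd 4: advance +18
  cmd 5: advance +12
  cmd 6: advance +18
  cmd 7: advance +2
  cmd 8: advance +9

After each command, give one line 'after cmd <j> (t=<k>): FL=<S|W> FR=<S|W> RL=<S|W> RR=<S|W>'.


start t=9: FL=S FR=W RL=W RR=W
cmd 1: advance +10 → t=19, phase=(17,7,7,5) → FL=W FR=S RL=S RR=S
cmd 2: advance +7 → t=26, phase=(4,14,14,12) → FL=S FR=W RL=W RR=W
cmd 3: advance +9 → t=35, phase=(13,3,3,1) → FL=W FR=S RL=S RR=S
cmd 4: advance +18 → t=53, phase=(11,1,1,19) → FL=S FR=S RL=S RR=W
cmd 5: advance +12 → t=65, phase=(3,13,13,11) → FL=S FR=W RL=W RR=S
cmd 6: advance +18 → t=83, phase=(1,11,11,9) → FL=S FR=S RL=S RR=S
cmd 7: advance +2 → t=85, phase=(3,13,13,11) → FL=S FR=W RL=W RR=S
cmd 8: advance +9 → t=94, phase=(12,2,2,0) → FL=W FR=S RL=S RR=S

after cmd 1 (t=19): FL=W FR=S RL=S RR=S
after cmd 2 (t=26): FL=S FR=W RL=W RR=W
after cmd 3 (t=35): FL=W FR=S RL=S RR=S
after cmd 4 (t=53): FL=S FR=S RL=S RR=W
after cmd 5 (t=65): FL=S FR=W RL=W RR=S
after cmd 6 (t=83): FL=S FR=S RL=S RR=S
after cmd 7 (t=85): FL=S FR=W RL=W RR=S
after cmd 8 (t=94): FL=W FR=S RL=S RR=S


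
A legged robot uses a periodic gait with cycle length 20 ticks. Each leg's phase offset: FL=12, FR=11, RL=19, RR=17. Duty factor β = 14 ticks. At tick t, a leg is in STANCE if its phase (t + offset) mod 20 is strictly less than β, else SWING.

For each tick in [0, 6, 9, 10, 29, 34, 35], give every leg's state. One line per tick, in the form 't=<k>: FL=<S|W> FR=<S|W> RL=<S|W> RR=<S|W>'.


t=0: FL=S FR=S RL=W RR=W
t=6: FL=W FR=W RL=S RR=S
t=9: FL=S FR=S RL=S RR=S
t=10: FL=S FR=S RL=S RR=S
t=29: FL=S FR=S RL=S RR=S
t=34: FL=S FR=S RL=S RR=S
t=35: FL=S FR=S RL=W RR=S

t=0: phase=(12,11,19,17) vs β=14 → FL=S FR=S RL=W RR=W
t=6: phase=(18,17,5,3) vs β=14 → FL=W FR=W RL=S RR=S
t=9: phase=(1,0,8,6) vs β=14 → FL=S FR=S RL=S RR=S
t=10: phase=(2,1,9,7) vs β=14 → FL=S FR=S RL=S RR=S
t=29: phase=(1,0,8,6) vs β=14 → FL=S FR=S RL=S RR=S
t=34: phase=(6,5,13,11) vs β=14 → FL=S FR=S RL=S RR=S
t=35: phase=(7,6,14,12) vs β=14 → FL=S FR=S RL=W RR=S


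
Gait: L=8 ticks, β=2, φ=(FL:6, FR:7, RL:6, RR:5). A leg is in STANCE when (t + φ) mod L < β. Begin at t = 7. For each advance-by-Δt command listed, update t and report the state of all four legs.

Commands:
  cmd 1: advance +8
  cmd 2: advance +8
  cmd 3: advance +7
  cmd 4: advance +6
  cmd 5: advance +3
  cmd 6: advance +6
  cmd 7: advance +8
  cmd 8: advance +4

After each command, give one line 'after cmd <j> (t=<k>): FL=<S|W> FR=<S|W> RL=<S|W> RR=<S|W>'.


after cmd 1 (t=15): FL=W FR=W RL=W RR=W
after cmd 2 (t=23): FL=W FR=W RL=W RR=W
after cmd 3 (t=30): FL=W FR=W RL=W RR=W
after cmd 4 (t=36): FL=W FR=W RL=W RR=S
after cmd 5 (t=39): FL=W FR=W RL=W RR=W
after cmd 6 (t=45): FL=W FR=W RL=W RR=W
after cmd 7 (t=53): FL=W FR=W RL=W RR=W
after cmd 8 (t=57): FL=W FR=S RL=W RR=W

start t=7: FL=W FR=W RL=W RR=W
cmd 1: advance +8 → t=15, phase=(5,6,5,4) → FL=W FR=W RL=W RR=W
cmd 2: advance +8 → t=23, phase=(5,6,5,4) → FL=W FR=W RL=W RR=W
cmd 3: advance +7 → t=30, phase=(4,5,4,3) → FL=W FR=W RL=W RR=W
cmd 4: advance +6 → t=36, phase=(2,3,2,1) → FL=W FR=W RL=W RR=S
cmd 5: advance +3 → t=39, phase=(5,6,5,4) → FL=W FR=W RL=W RR=W
cmd 6: advance +6 → t=45, phase=(3,4,3,2) → FL=W FR=W RL=W RR=W
cmd 7: advance +8 → t=53, phase=(3,4,3,2) → FL=W FR=W RL=W RR=W
cmd 8: advance +4 → t=57, phase=(7,0,7,6) → FL=W FR=S RL=W RR=W


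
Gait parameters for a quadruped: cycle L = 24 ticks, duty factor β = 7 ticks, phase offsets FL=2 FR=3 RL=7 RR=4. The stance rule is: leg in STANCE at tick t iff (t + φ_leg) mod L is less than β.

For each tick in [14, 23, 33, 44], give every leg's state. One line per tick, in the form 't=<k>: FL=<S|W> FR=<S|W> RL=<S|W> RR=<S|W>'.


t=14: phase=(16,17,21,18) vs β=7 → FL=W FR=W RL=W RR=W
t=23: phase=(1,2,6,3) vs β=7 → FL=S FR=S RL=S RR=S
t=33: phase=(11,12,16,13) vs β=7 → FL=W FR=W RL=W RR=W
t=44: phase=(22,23,3,0) vs β=7 → FL=W FR=W RL=S RR=S

t=14: FL=W FR=W RL=W RR=W
t=23: FL=S FR=S RL=S RR=S
t=33: FL=W FR=W RL=W RR=W
t=44: FL=W FR=W RL=S RR=S


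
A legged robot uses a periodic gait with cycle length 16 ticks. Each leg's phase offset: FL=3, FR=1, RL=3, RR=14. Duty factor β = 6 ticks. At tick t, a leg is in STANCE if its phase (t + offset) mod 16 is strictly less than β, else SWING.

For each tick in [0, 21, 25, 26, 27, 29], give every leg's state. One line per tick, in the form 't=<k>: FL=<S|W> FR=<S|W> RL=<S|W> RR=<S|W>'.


t=0: phase=(3,1,3,14) vs β=6 → FL=S FR=S RL=S RR=W
t=21: phase=(8,6,8,3) vs β=6 → FL=W FR=W RL=W RR=S
t=25: phase=(12,10,12,7) vs β=6 → FL=W FR=W RL=W RR=W
t=26: phase=(13,11,13,8) vs β=6 → FL=W FR=W RL=W RR=W
t=27: phase=(14,12,14,9) vs β=6 → FL=W FR=W RL=W RR=W
t=29: phase=(0,14,0,11) vs β=6 → FL=S FR=W RL=S RR=W

t=0: FL=S FR=S RL=S RR=W
t=21: FL=W FR=W RL=W RR=S
t=25: FL=W FR=W RL=W RR=W
t=26: FL=W FR=W RL=W RR=W
t=27: FL=W FR=W RL=W RR=W
t=29: FL=S FR=W RL=S RR=W


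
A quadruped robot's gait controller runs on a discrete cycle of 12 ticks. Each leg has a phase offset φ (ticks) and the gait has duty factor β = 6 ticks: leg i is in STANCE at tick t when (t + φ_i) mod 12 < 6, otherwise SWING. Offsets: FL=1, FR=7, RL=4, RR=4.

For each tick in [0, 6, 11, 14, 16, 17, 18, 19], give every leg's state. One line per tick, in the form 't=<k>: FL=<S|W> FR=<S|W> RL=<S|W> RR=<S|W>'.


t=0: FL=S FR=W RL=S RR=S
t=6: FL=W FR=S RL=W RR=W
t=11: FL=S FR=W RL=S RR=S
t=14: FL=S FR=W RL=W RR=W
t=16: FL=S FR=W RL=W RR=W
t=17: FL=W FR=S RL=W RR=W
t=18: FL=W FR=S RL=W RR=W
t=19: FL=W FR=S RL=W RR=W

t=0: phase=(1,7,4,4) vs β=6 → FL=S FR=W RL=S RR=S
t=6: phase=(7,1,10,10) vs β=6 → FL=W FR=S RL=W RR=W
t=11: phase=(0,6,3,3) vs β=6 → FL=S FR=W RL=S RR=S
t=14: phase=(3,9,6,6) vs β=6 → FL=S FR=W RL=W RR=W
t=16: phase=(5,11,8,8) vs β=6 → FL=S FR=W RL=W RR=W
t=17: phase=(6,0,9,9) vs β=6 → FL=W FR=S RL=W RR=W
t=18: phase=(7,1,10,10) vs β=6 → FL=W FR=S RL=W RR=W
t=19: phase=(8,2,11,11) vs β=6 → FL=W FR=S RL=W RR=W


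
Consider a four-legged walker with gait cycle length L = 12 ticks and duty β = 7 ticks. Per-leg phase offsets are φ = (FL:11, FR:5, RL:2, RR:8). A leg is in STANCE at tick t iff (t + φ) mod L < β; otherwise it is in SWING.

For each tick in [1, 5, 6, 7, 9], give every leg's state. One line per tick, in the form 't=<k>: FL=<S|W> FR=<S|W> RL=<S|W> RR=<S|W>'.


t=1: FL=S FR=S RL=S RR=W
t=5: FL=S FR=W RL=W RR=S
t=6: FL=S FR=W RL=W RR=S
t=7: FL=S FR=S RL=W RR=S
t=9: FL=W FR=S RL=W RR=S

t=1: phase=(0,6,3,9) vs β=7 → FL=S FR=S RL=S RR=W
t=5: phase=(4,10,7,1) vs β=7 → FL=S FR=W RL=W RR=S
t=6: phase=(5,11,8,2) vs β=7 → FL=S FR=W RL=W RR=S
t=7: phase=(6,0,9,3) vs β=7 → FL=S FR=S RL=W RR=S
t=9: phase=(8,2,11,5) vs β=7 → FL=W FR=S RL=W RR=S
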